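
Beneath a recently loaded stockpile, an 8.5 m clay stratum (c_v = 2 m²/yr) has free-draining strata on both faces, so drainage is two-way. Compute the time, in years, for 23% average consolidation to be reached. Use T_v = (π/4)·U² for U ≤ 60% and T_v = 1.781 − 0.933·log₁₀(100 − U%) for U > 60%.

t ≈ 0.375 years

Drainage path length: H_d = H/2 = 4.25 m (double drainage).
U ≤ 60%: T_v = (π/4)·U² = (π/4)×0.23² = 0.041548.
t = T_v·H_d²/c_v = 0.041548×4.25²/2 = 0.3752 years.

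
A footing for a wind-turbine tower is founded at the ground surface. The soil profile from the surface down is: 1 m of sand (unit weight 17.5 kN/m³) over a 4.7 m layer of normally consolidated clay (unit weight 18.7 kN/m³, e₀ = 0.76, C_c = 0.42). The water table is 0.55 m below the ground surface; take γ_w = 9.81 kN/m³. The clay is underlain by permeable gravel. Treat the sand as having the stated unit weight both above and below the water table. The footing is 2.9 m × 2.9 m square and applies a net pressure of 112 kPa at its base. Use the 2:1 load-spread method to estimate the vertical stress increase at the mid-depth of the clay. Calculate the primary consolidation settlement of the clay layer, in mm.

Mid-depth of clay below the ground surface: z = 1 + 4.7/2 = 3.35 m.
Total vertical stress at mid-clay: σ_v = 17.5×1 + 18.7×2.35 = 61.445 kPa.
Pore pressure: u = 9.81×(3.35 − 0.55) = 27.468 kPa.
Initial effective stress: σ'_0 = σ_v − u = 61.445 − 27.468 = 33.977 kPa.
Stress increase at mid-clay by the 2:1 spreading method:
Δσ = qBL/((B+z)(L+z)) = 112×2.9×2.9/((2.9+3.35)(2.9+3.35)) = 24.113 kPa
Final effective stress: σ'_f = σ'_0 + Δσ = 33.977 + 24.113 = 58.09 kPa.
Normally consolidated clay, so the full stress increment lies on the virgin compression line:
S_c = C_c·H/(1+e₀)·log₁₀(σ'_f/σ'_0) = 0.42×4.7/(1+0.76)×log₁₀(58.09/33.977)
    = 1.1216 × 0.23292 = 0.2612 m

S_c ≈ 261 mm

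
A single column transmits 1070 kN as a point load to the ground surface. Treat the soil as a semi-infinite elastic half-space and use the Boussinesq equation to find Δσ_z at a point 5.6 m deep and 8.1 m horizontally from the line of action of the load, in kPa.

Δσ_z ≈ 0.969 kPa

Boussinesq vertical stress below a point load on an elastic half-space:
Δσ_z = 3P/(2πz²) · [1 + (r/z)²]^(−5/2)
r/z = 8.1/5.6 = 1.4464; [1+(r/z)²]^(−5/2) = 0.059477.
Δσ_z = 3×1070/(2π×5.6²) × 0.059477 = 16.291 × 0.059477 = 0.9689 kPa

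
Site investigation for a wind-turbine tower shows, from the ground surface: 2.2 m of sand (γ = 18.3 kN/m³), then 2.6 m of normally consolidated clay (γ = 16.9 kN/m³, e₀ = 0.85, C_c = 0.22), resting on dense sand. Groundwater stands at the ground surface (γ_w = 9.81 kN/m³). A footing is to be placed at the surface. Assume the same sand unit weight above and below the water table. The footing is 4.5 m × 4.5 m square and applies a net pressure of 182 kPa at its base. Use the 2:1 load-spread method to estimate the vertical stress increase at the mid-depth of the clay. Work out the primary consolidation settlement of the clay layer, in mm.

Mid-depth of clay below the ground surface: z = 2.2 + 2.6/2 = 3.5 m.
Total vertical stress at mid-clay: σ_v = 18.3×2.2 + 16.9×1.3 = 62.23 kPa.
Pore pressure: u = 9.81×(3.5 − 0) = 34.335 kPa.
Initial effective stress: σ'_0 = σ_v − u = 62.23 − 34.335 = 27.895 kPa.
Stress increase at mid-clay by the 2:1 spreading method:
Δσ = qBL/((B+z)(L+z)) = 182×4.5×4.5/((4.5+3.5)(4.5+3.5)) = 57.586 kPa
Final effective stress: σ'_f = σ'_0 + Δσ = 27.895 + 57.586 = 85.481 kPa.
Normally consolidated clay, so the full stress increment lies on the virgin compression line:
S_c = C_c·H/(1+e₀)·log₁₀(σ'_f/σ'_0) = 0.22×2.6/(1+0.85)×log₁₀(85.481/27.895)
    = 0.30919 × 0.48634 = 0.1504 m

S_c ≈ 150 mm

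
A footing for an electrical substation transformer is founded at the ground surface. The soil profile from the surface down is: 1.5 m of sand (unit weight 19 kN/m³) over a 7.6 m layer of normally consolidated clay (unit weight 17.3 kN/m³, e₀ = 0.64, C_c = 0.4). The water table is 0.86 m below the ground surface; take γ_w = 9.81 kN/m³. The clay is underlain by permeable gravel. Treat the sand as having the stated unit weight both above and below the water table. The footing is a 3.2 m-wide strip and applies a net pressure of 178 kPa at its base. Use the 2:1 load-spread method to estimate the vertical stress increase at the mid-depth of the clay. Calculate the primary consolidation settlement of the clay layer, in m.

Mid-depth of clay below the ground surface: z = 1.5 + 7.6/2 = 5.3 m.
Total vertical stress at mid-clay: σ_v = 19×1.5 + 17.3×3.8 = 94.24 kPa.
Pore pressure: u = 9.81×(5.3 − 0.86) = 43.556 kPa.
Initial effective stress: σ'_0 = σ_v − u = 94.24 − 43.556 = 50.684 kPa.
Stress increase at mid-clay by the 2:1 spreading method:
Δσ = qB/(B+z) = 178×3.2/(3.2+5.3) = 67.012 kPa
Final effective stress: σ'_f = σ'_0 + Δσ = 50.684 + 67.012 = 117.7 kPa.
Normally consolidated clay, so the full stress increment lies on the virgin compression line:
S_c = C_c·H/(1+e₀)·log₁₀(σ'_f/σ'_0) = 0.4×7.6/(1+0.64)×log₁₀(117.7/50.684)
    = 1.8537 × 0.36591 = 0.6783 m

S_c ≈ 0.678 m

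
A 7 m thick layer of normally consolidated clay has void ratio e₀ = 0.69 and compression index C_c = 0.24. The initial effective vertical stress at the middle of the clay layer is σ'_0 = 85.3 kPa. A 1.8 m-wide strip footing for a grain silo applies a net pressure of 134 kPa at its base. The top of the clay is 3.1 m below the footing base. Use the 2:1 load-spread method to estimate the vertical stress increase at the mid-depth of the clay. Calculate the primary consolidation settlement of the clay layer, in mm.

S_c ≈ 125 mm

Mid-depth of clay below the footing base: z = 3.1 + 7/2 = 6.6 m.
Stress increase at mid-clay by the 2:1 spreading method:
Δσ = qB/(B+z) = 134×1.8/(1.8+6.6) = 28.714 kPa
Final effective stress: σ'_f = σ'_0 + Δσ = 85.3 + 28.714 = 114.01 kPa.
Normally consolidated clay, so the full stress increment lies on the virgin compression line:
S_c = C_c·H/(1+e₀)·log₁₀(σ'_f/σ'_0) = 0.24×7/(1+0.69)×log₁₀(114.01/85.3)
    = 0.99408 × 0.12599 = 0.1252 m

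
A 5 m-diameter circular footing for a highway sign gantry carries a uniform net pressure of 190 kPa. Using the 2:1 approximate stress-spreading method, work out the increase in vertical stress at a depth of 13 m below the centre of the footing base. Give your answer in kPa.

Δσ_z ≈ 14.7 kPa

By the 2:1 method the load spreads at 1 horizontal : 2 vertical, so at depth z the loaded area has grown by z in each plan dimension:
Δσ ≈ qD²/(D+z)² = 190×5²/(5+13)² = 14.66 kPa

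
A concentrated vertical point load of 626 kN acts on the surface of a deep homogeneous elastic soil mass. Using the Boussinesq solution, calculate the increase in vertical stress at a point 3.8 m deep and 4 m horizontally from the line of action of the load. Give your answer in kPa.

Boussinesq vertical stress below a point load on an elastic half-space:
Δσ_z = 3P/(2πz²) · [1 + (r/z)²]^(−5/2)
r/z = 4/3.8 = 1.0526; [1+(r/z)²]^(−5/2) = 0.15499.
Δσ_z = 3×626/(2π×3.8²) × 0.15499 = 20.699 × 0.15499 = 3.208 kPa

Δσ_z ≈ 3.21 kPa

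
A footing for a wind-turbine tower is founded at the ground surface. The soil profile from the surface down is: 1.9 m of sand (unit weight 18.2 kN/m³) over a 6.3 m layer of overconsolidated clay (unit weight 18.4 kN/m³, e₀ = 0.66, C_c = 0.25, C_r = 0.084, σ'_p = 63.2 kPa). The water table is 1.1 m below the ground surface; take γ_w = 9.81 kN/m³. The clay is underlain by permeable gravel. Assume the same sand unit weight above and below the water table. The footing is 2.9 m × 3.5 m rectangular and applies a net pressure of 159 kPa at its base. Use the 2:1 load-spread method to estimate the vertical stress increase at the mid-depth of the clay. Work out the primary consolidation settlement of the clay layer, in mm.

Mid-depth of clay below the ground surface: z = 1.9 + 6.3/2 = 5.05 m.
Total vertical stress at mid-clay: σ_v = 18.2×1.9 + 18.4×3.15 = 92.54 kPa.
Pore pressure: u = 9.81×(5.05 − 1.1) = 38.75 kPa.
Initial effective stress: σ'_0 = σ_v − u = 92.54 − 38.75 = 53.79 kPa.
Stress increase at mid-clay by the 2:1 spreading method:
Δσ = qBL/((B+z)(L+z)) = 159×2.9×3.5/((2.9+5.05)(3.5+5.05)) = 23.743 kPa
Final effective stress: σ'_f = 53.79 + 23.743 = 77.533 kPa.
σ'_f = 77.533 > σ'_p = 63.2 kPa, so the stress path crosses the preconsolidation pressure — recompression up to σ'_p, then virgin compression beyond:
S_c = H/(1+e₀)·[C_r·log₁₀(σ'_p/σ'_0) + C_c·log₁₀(σ'_f/σ'_p)]
    = 6.3/1.66 × [0.084×log₁₀(63.2/53.79) + 0.25×log₁₀(77.533/63.2)]
    = 3.7952 × [0.0058813 + 0.022192] = 0.1065 m

S_c ≈ 107 mm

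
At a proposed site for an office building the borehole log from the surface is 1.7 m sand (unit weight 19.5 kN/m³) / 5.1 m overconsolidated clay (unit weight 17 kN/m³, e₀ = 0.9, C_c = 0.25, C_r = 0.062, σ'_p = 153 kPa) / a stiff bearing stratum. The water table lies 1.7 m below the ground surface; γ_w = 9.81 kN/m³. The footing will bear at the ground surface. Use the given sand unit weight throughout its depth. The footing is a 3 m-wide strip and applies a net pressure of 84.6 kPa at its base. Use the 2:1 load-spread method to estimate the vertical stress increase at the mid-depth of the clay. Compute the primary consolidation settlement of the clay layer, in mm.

S_c ≈ 37.5 mm

Mid-depth of clay below the ground surface: z = 1.7 + 5.1/2 = 4.25 m.
Total vertical stress at mid-clay: σ_v = 19.5×1.7 + 17×2.55 = 76.5 kPa.
Pore pressure: u = 9.81×(4.25 − 1.7) = 25.015 kPa.
Initial effective stress: σ'_0 = σ_v − u = 76.5 − 25.015 = 51.485 kPa.
Stress increase at mid-clay by the 2:1 spreading method:
Δσ = qB/(B+z) = 84.6×3/(3+4.25) = 35.007 kPa
Final effective stress: σ'_f = 51.485 + 35.007 = 86.492 kPa.
σ'_f = 86.492 ≤ σ'_p = 153 kPa, so the clay remains overconsolidated and only the recompression index applies:
S_c = C_r·H/(1+e₀)·log₁₀(σ'_f/σ'_0) = 0.062×5.1/1.9×log₁₀(86.492/51.485)
    = 0.16642 × 0.2253 = 0.03749 m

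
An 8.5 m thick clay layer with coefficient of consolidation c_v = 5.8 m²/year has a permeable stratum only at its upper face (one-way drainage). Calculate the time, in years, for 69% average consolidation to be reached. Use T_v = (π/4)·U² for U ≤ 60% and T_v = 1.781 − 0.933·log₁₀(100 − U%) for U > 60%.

t ≈ 4.85 years

Drainage path length: H_d = H = 8.5 m (single drainage).
U > 60%: T_v = 1.781 − 0.933·log₁₀(100 − 69) = 0.38956.
t = T_v·H_d²/c_v = 0.38956×8.5²/5.8 = 4.853 years.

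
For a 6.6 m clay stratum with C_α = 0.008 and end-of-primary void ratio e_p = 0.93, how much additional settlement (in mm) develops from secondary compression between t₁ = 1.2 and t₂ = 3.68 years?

Secondary compression: S_s = C_α·H/(1+e_p)·log₁₀(t₂/t₁)
S_s = 0.008×6.6/(1+0.93)×log₁₀(3.68/1.2)
    = 0.02736 × 0.4867 = 0.01331 m

S_s ≈ 13.3 mm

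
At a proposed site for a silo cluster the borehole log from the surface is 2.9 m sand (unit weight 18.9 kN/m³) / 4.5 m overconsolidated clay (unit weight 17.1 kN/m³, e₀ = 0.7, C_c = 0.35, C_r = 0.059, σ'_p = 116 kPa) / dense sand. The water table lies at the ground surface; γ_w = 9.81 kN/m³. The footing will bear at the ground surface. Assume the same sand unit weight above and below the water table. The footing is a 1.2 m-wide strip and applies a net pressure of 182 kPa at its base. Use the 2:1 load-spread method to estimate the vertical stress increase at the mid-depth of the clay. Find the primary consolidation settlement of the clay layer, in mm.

Mid-depth of clay below the ground surface: z = 2.9 + 4.5/2 = 5.15 m.
Total vertical stress at mid-clay: σ_v = 18.9×2.9 + 17.1×2.25 = 93.285 kPa.
Pore pressure: u = 9.81×(5.15 − 0) = 50.522 kPa.
Initial effective stress: σ'_0 = σ_v − u = 93.285 − 50.522 = 42.763 kPa.
Stress increase at mid-clay by the 2:1 spreading method:
Δσ = qB/(B+z) = 182×1.2/(1.2+5.15) = 34.394 kPa
Final effective stress: σ'_f = 42.763 + 34.394 = 77.157 kPa.
σ'_f = 77.157 ≤ σ'_p = 116 kPa, so the clay remains overconsolidated and only the recompression index applies:
S_c = C_r·H/(1+e₀)·log₁₀(σ'_f/σ'_0) = 0.059×4.5/1.7×log₁₀(77.157/42.763)
    = 0.15618 × 0.25631 = 0.04003 m

S_c ≈ 40 mm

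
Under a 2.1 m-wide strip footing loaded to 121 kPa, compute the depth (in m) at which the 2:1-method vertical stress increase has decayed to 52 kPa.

z ≈ 2.79 m

2:1 spreading — at depth z the loaded area has grown by z in each plan dimension:
qB/(B+z) = Δσ_z ⇒ z = qB/Δσ_z − B = 121×2.1/52 − 2.1 = 2.787 m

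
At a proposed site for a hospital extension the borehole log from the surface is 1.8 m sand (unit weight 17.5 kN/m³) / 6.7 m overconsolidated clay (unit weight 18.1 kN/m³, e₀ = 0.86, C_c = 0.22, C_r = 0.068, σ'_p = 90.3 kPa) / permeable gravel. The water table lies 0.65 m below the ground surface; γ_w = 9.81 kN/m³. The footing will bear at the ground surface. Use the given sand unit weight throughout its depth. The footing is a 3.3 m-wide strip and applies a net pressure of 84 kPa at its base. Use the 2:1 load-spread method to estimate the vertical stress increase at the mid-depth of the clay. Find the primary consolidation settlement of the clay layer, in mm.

S_c ≈ 55.4 mm

Mid-depth of clay below the ground surface: z = 1.8 + 6.7/2 = 5.15 m.
Total vertical stress at mid-clay: σ_v = 17.5×1.8 + 18.1×3.35 = 92.135 kPa.
Pore pressure: u = 9.81×(5.15 − 0.65) = 44.145 kPa.
Initial effective stress: σ'_0 = σ_v − u = 92.135 − 44.145 = 47.99 kPa.
Stress increase at mid-clay by the 2:1 spreading method:
Δσ = qB/(B+z) = 84×3.3/(3.3+5.15) = 32.805 kPa
Final effective stress: σ'_f = 47.99 + 32.805 = 80.795 kPa.
σ'_f = 80.795 ≤ σ'_p = 90.3 kPa, so the clay remains overconsolidated and only the recompression index applies:
S_c = C_r·H/(1+e₀)·log₁₀(σ'_f/σ'_0) = 0.068×6.7/1.86×log₁₀(80.795/47.99)
    = 0.24495 × 0.22623 = 0.05541 m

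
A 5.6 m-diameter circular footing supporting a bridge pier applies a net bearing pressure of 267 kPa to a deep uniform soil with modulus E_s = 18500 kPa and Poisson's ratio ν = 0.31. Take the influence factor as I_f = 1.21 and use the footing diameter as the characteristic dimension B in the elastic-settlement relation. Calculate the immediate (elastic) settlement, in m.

Immediate (elastic) settlement: S_e = q·B·(1−ν²)/E_s · I_f.
S_e = 267 × 5.6 × (1 − 0.31²) / 18500 × 1.21
    = 267 × 5.6 × 0.9039 / 18500 × 1.21
    = 0.0884 m

S_e ≈ 0.0884 m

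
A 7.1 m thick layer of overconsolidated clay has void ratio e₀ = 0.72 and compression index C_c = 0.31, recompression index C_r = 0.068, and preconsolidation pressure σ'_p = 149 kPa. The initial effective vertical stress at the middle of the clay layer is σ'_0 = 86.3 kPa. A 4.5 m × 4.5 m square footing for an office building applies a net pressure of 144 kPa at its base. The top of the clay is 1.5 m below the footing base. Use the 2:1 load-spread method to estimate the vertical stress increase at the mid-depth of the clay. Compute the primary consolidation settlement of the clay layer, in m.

Mid-depth of clay below the footing base: z = 1.5 + 7.1/2 = 5.05 m.
Stress increase at mid-clay by the 2:1 spreading method:
Δσ = qBL/((B+z)(L+z)) = 144×4.5×4.5/((4.5+5.05)(4.5+5.05)) = 31.973 kPa
Final effective stress: σ'_f = 86.3 + 31.973 = 118.27 kPa.
σ'_f = 118.27 ≤ σ'_p = 149 kPa, so the clay remains overconsolidated and only the recompression index applies:
S_c = C_r·H/(1+e₀)·log₁₀(σ'_f/σ'_0) = 0.068×7.1/1.72×log₁₀(118.27/86.3)
    = 0.2807 × 0.13686 = 0.03842 m

S_c ≈ 0.0384 m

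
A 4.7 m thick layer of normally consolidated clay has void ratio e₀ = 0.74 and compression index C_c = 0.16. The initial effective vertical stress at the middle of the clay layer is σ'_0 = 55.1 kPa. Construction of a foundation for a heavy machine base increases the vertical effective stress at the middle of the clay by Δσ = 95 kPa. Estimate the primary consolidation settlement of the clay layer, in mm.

Final effective stress: σ'_f = σ'_0 + Δσ = 55.1 + 95 = 150.1 kPa.
Normally consolidated clay, so the full stress increment lies on the virgin compression line:
S_c = C_c·H/(1+e₀)·log₁₀(σ'_f/σ'_0) = 0.16×4.7/(1+0.74)×log₁₀(150.1/55.1)
    = 0.43218 × 0.43523 = 0.1881 m

S_c ≈ 188 mm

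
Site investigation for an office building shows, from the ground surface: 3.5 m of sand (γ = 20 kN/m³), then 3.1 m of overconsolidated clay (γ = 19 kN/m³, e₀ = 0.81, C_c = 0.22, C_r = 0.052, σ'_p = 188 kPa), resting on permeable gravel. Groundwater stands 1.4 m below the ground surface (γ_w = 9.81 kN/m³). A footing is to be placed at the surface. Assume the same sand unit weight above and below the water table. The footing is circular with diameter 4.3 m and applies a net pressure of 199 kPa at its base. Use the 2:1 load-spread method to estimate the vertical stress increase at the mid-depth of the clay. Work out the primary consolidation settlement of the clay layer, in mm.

Mid-depth of clay below the ground surface: z = 3.5 + 3.1/2 = 5.05 m.
Total vertical stress at mid-clay: σ_v = 20×3.5 + 19×1.55 = 99.45 kPa.
Pore pressure: u = 9.81×(5.05 − 1.4) = 35.806 kPa.
Initial effective stress: σ'_0 = σ_v − u = 99.45 − 35.806 = 63.644 kPa.
Stress increase at mid-clay by the 2:1 spreading method:
Δσ ≈ qD²/(D+z)² = 199×4.3²/(4.3+5.05)² = 42.089 kPa
Final effective stress: σ'_f = 63.644 + 42.089 = 105.73 kPa.
σ'_f = 105.73 ≤ σ'_p = 188 kPa, so the clay remains overconsolidated and only the recompression index applies:
S_c = C_r·H/(1+e₀)·log₁₀(σ'_f/σ'_0) = 0.052×3.1/1.81×log₁₀(105.73/63.644)
    = 0.08906 × 0.22044 = 0.01963 m

S_c ≈ 19.6 mm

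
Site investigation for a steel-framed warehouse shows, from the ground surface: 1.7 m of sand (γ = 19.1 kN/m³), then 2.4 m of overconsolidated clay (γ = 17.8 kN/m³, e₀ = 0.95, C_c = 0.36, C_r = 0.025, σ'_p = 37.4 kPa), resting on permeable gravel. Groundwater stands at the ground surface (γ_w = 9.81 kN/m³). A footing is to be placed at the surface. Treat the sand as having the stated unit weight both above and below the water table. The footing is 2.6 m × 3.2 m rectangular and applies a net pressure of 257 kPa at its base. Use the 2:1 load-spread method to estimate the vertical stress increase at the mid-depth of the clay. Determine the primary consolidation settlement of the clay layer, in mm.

Mid-depth of clay below the ground surface: z = 1.7 + 2.4/2 = 2.9 m.
Total vertical stress at mid-clay: σ_v = 19.1×1.7 + 17.8×1.2 = 53.83 kPa.
Pore pressure: u = 9.81×(2.9 − 0) = 28.449 kPa.
Initial effective stress: σ'_0 = σ_v − u = 53.83 − 28.449 = 25.381 kPa.
Stress increase at mid-clay by the 2:1 spreading method:
Δσ = qBL/((B+z)(L+z)) = 257×2.6×3.2/((2.6+2.9)(3.2+2.9)) = 63.733 kPa
Final effective stress: σ'_f = 25.381 + 63.733 = 89.114 kPa.
σ'_f = 89.114 > σ'_p = 37.4 kPa, so the stress path crosses the preconsolidation pressure — recompression up to σ'_p, then virgin compression beyond:
S_c = H/(1+e₀)·[C_r·log₁₀(σ'_p/σ'_0) + C_c·log₁₀(σ'_f/σ'_p)]
    = 2.4/1.95 × [0.025×log₁₀(37.4/25.381) + 0.36×log₁₀(89.114/37.4)]
    = 1.2308 × [0.0042091 + 0.13575] = 0.1723 m

S_c ≈ 172 mm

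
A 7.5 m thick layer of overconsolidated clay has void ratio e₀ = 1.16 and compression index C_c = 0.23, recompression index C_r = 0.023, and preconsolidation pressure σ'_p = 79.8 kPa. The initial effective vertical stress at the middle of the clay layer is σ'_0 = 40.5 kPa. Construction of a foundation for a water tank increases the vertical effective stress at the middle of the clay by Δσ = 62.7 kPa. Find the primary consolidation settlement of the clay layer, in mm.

S_c ≈ 113 mm

Final effective stress: σ'_f = 40.5 + 62.7 = 103.2 kPa.
σ'_f = 103.2 > σ'_p = 79.8 kPa, so the stress path crosses the preconsolidation pressure — recompression up to σ'_p, then virgin compression beyond:
S_c = H/(1+e₀)·[C_r·log₁₀(σ'_p/σ'_0) + C_c·log₁₀(σ'_f/σ'_p)]
    = 7.5/2.16 × [0.023×log₁₀(79.8/40.5) + 0.23×log₁₀(103.2/79.8)]
    = 3.4722 × [0.0067746 + 0.025686] = 0.1127 m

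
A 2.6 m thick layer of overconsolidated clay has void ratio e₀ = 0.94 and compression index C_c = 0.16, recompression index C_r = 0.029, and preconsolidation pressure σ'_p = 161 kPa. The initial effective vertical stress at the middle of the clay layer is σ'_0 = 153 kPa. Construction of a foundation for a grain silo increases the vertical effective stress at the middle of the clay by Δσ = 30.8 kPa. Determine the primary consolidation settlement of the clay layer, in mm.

S_c ≈ 13.2 mm

Final effective stress: σ'_f = 153 + 30.8 = 183.8 kPa.
σ'_f = 183.8 > σ'_p = 161 kPa, so the stress path crosses the preconsolidation pressure — recompression up to σ'_p, then virgin compression beyond:
S_c = H/(1+e₀)·[C_r·log₁₀(σ'_p/σ'_0) + C_c·log₁₀(σ'_f/σ'_p)]
    = 2.6/1.94 × [0.029×log₁₀(161/153) + 0.16×log₁₀(183.8/161)]
    = 1.3402 × [0.0006419 + 0.0092031] = 0.01319 m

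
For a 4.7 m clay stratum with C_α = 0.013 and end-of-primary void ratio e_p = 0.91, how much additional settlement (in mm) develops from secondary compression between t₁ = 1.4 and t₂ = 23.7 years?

S_s ≈ 39.3 mm

Secondary compression: S_s = C_α·H/(1+e_p)·log₁₀(t₂/t₁)
S_s = 0.013×4.7/(1+0.91)×log₁₀(23.7/1.4)
    = 0.03199 × 1.229 = 0.0393 m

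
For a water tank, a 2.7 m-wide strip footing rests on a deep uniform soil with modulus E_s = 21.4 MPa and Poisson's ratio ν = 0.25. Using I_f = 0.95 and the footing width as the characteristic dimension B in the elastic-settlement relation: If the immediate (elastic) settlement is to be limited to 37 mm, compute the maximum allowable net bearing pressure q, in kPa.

q ≈ 329 kPa

E_s = 21.4 MPa = 21400 kPa.
S_e = q·B·(1−ν²)/E_s · I_f  ⇒  q = S_e·E_s / (B·(1−ν²)·I_f).
q = 0.037 × 21400 / (2.7 × 0.9375 × 0.95) = 329.3 kPa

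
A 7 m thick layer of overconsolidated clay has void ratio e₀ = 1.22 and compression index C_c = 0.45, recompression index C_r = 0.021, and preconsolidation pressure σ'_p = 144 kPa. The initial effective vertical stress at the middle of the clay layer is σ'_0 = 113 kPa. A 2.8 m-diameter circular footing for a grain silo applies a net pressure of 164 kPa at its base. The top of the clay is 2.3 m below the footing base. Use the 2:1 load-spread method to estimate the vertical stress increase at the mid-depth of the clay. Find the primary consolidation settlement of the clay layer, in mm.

Mid-depth of clay below the footing base: z = 2.3 + 7/2 = 5.8 m.
Stress increase at mid-clay by the 2:1 spreading method:
Δσ ≈ qD²/(D+z)² = 164×2.8²/(2.8+5.8)² = 17.385 kPa
Final effective stress: σ'_f = 113 + 17.385 = 130.38 kPa.
σ'_f = 130.38 ≤ σ'_p = 144 kPa, so the clay remains overconsolidated and only the recompression index applies:
S_c = C_r·H/(1+e₀)·log₁₀(σ'_f/σ'_0) = 0.021×7/2.22×log₁₀(130.38/113)
    = 0.066217 × 0.062133 = 0.004114 m

S_c ≈ 4.11 mm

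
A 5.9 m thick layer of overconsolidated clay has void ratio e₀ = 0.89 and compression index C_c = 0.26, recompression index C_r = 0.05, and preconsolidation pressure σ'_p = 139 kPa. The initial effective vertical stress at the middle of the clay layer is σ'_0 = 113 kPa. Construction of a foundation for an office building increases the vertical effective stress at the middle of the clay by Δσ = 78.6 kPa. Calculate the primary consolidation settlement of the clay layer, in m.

S_c ≈ 0.127 m

Final effective stress: σ'_f = 113 + 78.6 = 191.6 kPa.
σ'_f = 191.6 > σ'_p = 139 kPa, so the stress path crosses the preconsolidation pressure — recompression up to σ'_p, then virgin compression beyond:
S_c = H/(1+e₀)·[C_r·log₁₀(σ'_p/σ'_0) + C_c·log₁₀(σ'_f/σ'_p)]
    = 5.9/1.89 × [0.05×log₁₀(139/113) + 0.26×log₁₀(191.6/139)]
    = 3.1217 × [0.0044968 + 0.036239] = 0.1272 m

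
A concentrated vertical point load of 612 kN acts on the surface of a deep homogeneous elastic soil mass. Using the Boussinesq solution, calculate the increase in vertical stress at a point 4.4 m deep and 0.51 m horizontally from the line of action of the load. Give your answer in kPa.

Δσ_z ≈ 14.6 kPa

Boussinesq vertical stress below a point load on an elastic half-space:
Δσ_z = 3P/(2πz²) · [1 + (r/z)²]^(−5/2)
r/z = 0.51/4.4 = 0.11591; [1+(r/z)²]^(−5/2) = 0.96719.
Δσ_z = 3×612/(2π×4.4²) × 0.96719 = 15.093 × 0.96719 = 14.6 kPa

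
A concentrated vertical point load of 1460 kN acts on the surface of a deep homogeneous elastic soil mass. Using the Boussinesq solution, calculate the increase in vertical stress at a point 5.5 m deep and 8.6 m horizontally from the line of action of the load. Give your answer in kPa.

Δσ_z ≈ 1.05 kPa

Boussinesq vertical stress below a point load on an elastic half-space:
Δσ_z = 3P/(2πz²) · [1 + (r/z)²]^(−5/2)
r/z = 8.6/5.5 = 1.5636; [1+(r/z)²]^(−5/2) = 0.045398.
Δσ_z = 3×1460/(2π×5.5²) × 0.045398 = 23.045 × 0.045398 = 1.046 kPa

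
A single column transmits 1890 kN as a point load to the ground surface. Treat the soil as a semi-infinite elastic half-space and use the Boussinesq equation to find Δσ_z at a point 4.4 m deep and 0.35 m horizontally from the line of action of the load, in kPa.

Boussinesq vertical stress below a point load on an elastic half-space:
Δσ_z = 3P/(2πz²) · [1 + (r/z)²]^(−5/2)
r/z = 0.35/4.4 = 0.079545; [1+(r/z)²]^(−5/2) = 0.98435.
Δσ_z = 3×1890/(2π×4.4²) × 0.98435 = 46.612 × 0.98435 = 45.88 kPa

Δσ_z ≈ 45.9 kPa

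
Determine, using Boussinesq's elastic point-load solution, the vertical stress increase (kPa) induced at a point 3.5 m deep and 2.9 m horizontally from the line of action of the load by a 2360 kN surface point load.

Boussinesq vertical stress below a point load on an elastic half-space:
Δσ_z = 3P/(2πz²) · [1 + (r/z)²]^(−5/2)
r/z = 2.9/3.5 = 0.82857; [1+(r/z)²]^(−5/2) = 0.27072.
Δσ_z = 3×2360/(2π×3.5²) × 0.27072 = 91.985 × 0.27072 = 24.9 kPa

Δσ_z ≈ 24.9 kPa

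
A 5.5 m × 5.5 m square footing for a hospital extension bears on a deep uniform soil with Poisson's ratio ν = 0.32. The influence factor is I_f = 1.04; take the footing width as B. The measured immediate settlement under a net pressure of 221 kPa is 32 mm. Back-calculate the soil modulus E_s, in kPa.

E_s ≈ 35500 kPa

S_e = q·B·(1−ν²)/E_s · I_f  ⇒  E_s = q·B·(1−ν²)·I_f / S_e.
E_s = 221 × 5.5 × 0.8976 × 1.04 / 0.032 = 35460 kPa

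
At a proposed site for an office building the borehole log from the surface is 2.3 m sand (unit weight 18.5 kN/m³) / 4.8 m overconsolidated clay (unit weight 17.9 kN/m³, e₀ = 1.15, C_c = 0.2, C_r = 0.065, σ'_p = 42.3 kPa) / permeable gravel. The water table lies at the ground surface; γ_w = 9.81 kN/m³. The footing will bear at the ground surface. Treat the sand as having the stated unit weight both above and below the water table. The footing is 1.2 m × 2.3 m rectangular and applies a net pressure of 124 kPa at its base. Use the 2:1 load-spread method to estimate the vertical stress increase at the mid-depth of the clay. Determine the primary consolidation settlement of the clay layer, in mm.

S_c ≈ 27.7 mm

Mid-depth of clay below the ground surface: z = 2.3 + 4.8/2 = 4.7 m.
Total vertical stress at mid-clay: σ_v = 18.5×2.3 + 17.9×2.4 = 85.51 kPa.
Pore pressure: u = 9.81×(4.7 − 0) = 46.107 kPa.
Initial effective stress: σ'_0 = σ_v − u = 85.51 − 46.107 = 39.403 kPa.
Stress increase at mid-clay by the 2:1 spreading method:
Δσ = qBL/((B+z)(L+z)) = 124×1.2×2.3/((1.2+4.7)(2.3+4.7)) = 8.2867 kPa
Final effective stress: σ'_f = 39.403 + 8.2867 = 47.69 kPa.
σ'_f = 47.69 > σ'_p = 42.3 kPa, so the stress path crosses the preconsolidation pressure — recompression up to σ'_p, then virgin compression beyond:
S_c = H/(1+e₀)·[C_r·log₁₀(σ'_p/σ'_0) + C_c·log₁₀(σ'_f/σ'_p)]
    = 4.8/2.15 × [0.065×log₁₀(42.3/39.403) + 0.2×log₁₀(47.69/42.3)]
    = 2.2326 × [0.0020027 + 0.010417] = 0.02773 m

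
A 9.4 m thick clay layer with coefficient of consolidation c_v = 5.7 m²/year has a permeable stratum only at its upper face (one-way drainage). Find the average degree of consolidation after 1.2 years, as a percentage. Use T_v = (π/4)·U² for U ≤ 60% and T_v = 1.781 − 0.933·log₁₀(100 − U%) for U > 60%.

U ≈ 31.4 %

Drainage path length: H_d = H = 9.4 m (single drainage).
T_v = c_v·t/H_d² = 5.7×1.2/9.4² = 0.077411.
T_v = 0.077411 corresponds to the U ≤ 60% branch:
U = √(4T_v/π) = 0.3139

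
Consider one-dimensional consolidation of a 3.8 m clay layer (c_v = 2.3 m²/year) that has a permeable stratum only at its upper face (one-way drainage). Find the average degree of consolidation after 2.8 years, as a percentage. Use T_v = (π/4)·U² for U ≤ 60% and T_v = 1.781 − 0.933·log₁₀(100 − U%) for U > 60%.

Drainage path length: H_d = H = 3.8 m (single drainage).
T_v = c_v·t/H_d² = 2.3×2.8/3.8² = 0.44598.
T_v = 0.44598 corresponds to the U > 60% branch:
U = 1 − 10^((1.781 − T_v)/0.933)/100 = 0.7303

U ≈ 73 %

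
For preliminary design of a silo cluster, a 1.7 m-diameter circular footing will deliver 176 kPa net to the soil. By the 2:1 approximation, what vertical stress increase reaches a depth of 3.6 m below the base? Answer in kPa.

By the 2:1 method the load spreads at 1 horizontal : 2 vertical, so at depth z the loaded area has grown by z in each plan dimension:
Δσ ≈ qD²/(D+z)² = 176×1.7²/(1.7+3.6)² = 18.108 kPa

Δσ_z ≈ 18.1 kPa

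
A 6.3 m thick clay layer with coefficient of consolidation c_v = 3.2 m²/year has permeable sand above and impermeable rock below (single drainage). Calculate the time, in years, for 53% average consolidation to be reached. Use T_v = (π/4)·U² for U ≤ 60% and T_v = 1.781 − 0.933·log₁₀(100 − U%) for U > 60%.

t ≈ 2.74 years

Drainage path length: H_d = H = 6.3 m (single drainage).
U ≤ 60%: T_v = (π/4)·U² = (π/4)×0.53² = 0.22062.
t = T_v·H_d²/c_v = 0.22062×6.3²/3.2 = 2.736 years.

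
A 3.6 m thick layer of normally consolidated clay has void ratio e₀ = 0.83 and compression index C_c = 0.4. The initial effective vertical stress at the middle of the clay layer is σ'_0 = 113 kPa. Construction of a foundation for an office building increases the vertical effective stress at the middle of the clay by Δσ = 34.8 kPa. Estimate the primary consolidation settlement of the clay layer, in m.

S_c ≈ 0.0918 m

Final effective stress: σ'_f = σ'_0 + Δσ = 113 + 34.8 = 147.8 kPa.
Normally consolidated clay, so the full stress increment lies on the virgin compression line:
S_c = C_c·H/(1+e₀)·log₁₀(σ'_f/σ'_0) = 0.4×3.6/(1+0.83)×log₁₀(147.8/113)
    = 0.78689 × 0.1166 = 0.09175 m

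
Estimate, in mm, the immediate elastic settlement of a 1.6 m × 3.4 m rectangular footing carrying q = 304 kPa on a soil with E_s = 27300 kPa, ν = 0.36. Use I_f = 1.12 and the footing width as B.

S_e ≈ 17.4 mm

Immediate (elastic) settlement: S_e = q·B·(1−ν²)/E_s · I_f.
S_e = 304 × 1.6 × (1 − 0.36²) / 27300 × 1.12
    = 304 × 1.6 × 0.8704 / 27300 × 1.12
    = 0.01737 m = 17.37 mm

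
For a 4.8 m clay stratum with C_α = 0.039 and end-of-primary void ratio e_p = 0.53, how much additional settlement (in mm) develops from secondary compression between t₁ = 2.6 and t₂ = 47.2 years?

S_s ≈ 154 mm

Secondary compression: S_s = C_α·H/(1+e_p)·log₁₀(t₂/t₁)
S_s = 0.039×4.8/(1+0.53)×log₁₀(47.2/2.6)
    = 0.1224 × 1.259 = 0.154 m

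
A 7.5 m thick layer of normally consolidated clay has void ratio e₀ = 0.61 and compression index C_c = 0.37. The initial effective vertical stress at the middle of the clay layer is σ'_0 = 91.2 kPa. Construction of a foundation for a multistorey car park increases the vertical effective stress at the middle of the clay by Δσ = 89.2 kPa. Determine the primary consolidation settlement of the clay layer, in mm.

Final effective stress: σ'_f = σ'_0 + Δσ = 91.2 + 89.2 = 180.4 kPa.
Normally consolidated clay, so the full stress increment lies on the virgin compression line:
S_c = C_c·H/(1+e₀)·log₁₀(σ'_f/σ'_0) = 0.37×7.5/(1+0.61)×log₁₀(180.4/91.2)
    = 1.7236 × 0.29624 = 0.5106 m

S_c ≈ 511 mm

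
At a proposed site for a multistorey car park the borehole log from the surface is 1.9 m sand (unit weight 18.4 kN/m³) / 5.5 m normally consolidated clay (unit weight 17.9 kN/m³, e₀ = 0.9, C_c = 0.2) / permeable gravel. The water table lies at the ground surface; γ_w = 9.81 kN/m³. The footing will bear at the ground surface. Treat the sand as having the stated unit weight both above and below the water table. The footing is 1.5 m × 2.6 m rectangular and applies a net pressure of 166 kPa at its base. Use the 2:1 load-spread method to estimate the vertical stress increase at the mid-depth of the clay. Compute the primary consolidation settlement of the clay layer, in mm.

S_c ≈ 80.3 mm

Mid-depth of clay below the ground surface: z = 1.9 + 5.5/2 = 4.65 m.
Total vertical stress at mid-clay: σ_v = 18.4×1.9 + 17.9×2.75 = 84.185 kPa.
Pore pressure: u = 9.81×(4.65 − 0) = 45.617 kPa.
Initial effective stress: σ'_0 = σ_v − u = 84.185 − 45.617 = 38.568 kPa.
Stress increase at mid-clay by the 2:1 spreading method:
Δσ = qBL/((B+z)(L+z)) = 166×1.5×2.6/((1.5+4.65)(2.6+4.65)) = 14.52 kPa
Final effective stress: σ'_f = σ'_0 + Δσ = 38.568 + 14.52 = 53.088 kPa.
Normally consolidated clay, so the full stress increment lies on the virgin compression line:
S_c = C_c·H/(1+e₀)·log₁₀(σ'_f/σ'_0) = 0.2×5.5/(1+0.9)×log₁₀(53.088/38.568)
    = 0.57895 × 0.13877 = 0.08034 m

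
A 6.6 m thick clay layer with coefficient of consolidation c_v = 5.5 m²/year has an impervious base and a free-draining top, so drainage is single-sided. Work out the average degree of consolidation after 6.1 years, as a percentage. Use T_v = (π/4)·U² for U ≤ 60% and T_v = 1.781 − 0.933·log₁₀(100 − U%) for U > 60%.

Drainage path length: H_d = H = 6.6 m (single drainage).
T_v = c_v·t/H_d² = 5.5×6.1/6.6² = 0.7702.
T_v = 0.7702 corresponds to the U > 60% branch:
U = 1 − 10^((1.781 − T_v)/0.933)/100 = 0.8788

U ≈ 87.9 %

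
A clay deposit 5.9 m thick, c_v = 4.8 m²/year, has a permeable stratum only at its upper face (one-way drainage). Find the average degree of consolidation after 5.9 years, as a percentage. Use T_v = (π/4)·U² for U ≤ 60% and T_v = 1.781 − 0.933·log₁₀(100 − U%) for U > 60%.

Drainage path length: H_d = H = 5.9 m (single drainage).
T_v = c_v·t/H_d² = 4.8×5.9/5.9² = 0.81356.
T_v = 0.81356 corresponds to the U > 60% branch:
U = 1 − 10^((1.781 − T_v)/0.933)/100 = 0.8911

U ≈ 89.1 %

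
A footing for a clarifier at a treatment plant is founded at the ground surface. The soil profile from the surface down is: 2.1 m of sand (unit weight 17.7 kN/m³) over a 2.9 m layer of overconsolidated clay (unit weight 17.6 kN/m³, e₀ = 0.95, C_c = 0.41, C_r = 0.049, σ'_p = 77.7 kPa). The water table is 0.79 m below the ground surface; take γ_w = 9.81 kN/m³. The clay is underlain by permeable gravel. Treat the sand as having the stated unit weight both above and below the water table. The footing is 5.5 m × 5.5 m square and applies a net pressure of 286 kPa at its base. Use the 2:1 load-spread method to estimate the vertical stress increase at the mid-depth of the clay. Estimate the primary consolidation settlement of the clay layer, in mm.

Mid-depth of clay below the ground surface: z = 2.1 + 2.9/2 = 3.55 m.
Total vertical stress at mid-clay: σ_v = 17.7×2.1 + 17.6×1.45 = 62.69 kPa.
Pore pressure: u = 9.81×(3.55 − 0.79) = 27.076 kPa.
Initial effective stress: σ'_0 = σ_v − u = 62.69 − 27.076 = 35.614 kPa.
Stress increase at mid-clay by the 2:1 spreading method:
Δσ = qBL/((B+z)(L+z)) = 286×5.5×5.5/((5.5+3.55)(5.5+3.55)) = 105.63 kPa
Final effective stress: σ'_f = 35.614 + 105.63 = 141.24 kPa.
σ'_f = 141.24 > σ'_p = 77.7 kPa, so the stress path crosses the preconsolidation pressure — recompression up to σ'_p, then virgin compression beyond:
S_c = H/(1+e₀)·[C_r·log₁₀(σ'_p/σ'_0) + C_c·log₁₀(σ'_f/σ'_p)]
    = 2.9/1.95 × [0.049×log₁₀(77.7/35.614) + 0.41×log₁₀(141.24/77.7)]
    = 1.4872 × [0.016601 + 0.10641] = 0.1829 m

S_c ≈ 183 mm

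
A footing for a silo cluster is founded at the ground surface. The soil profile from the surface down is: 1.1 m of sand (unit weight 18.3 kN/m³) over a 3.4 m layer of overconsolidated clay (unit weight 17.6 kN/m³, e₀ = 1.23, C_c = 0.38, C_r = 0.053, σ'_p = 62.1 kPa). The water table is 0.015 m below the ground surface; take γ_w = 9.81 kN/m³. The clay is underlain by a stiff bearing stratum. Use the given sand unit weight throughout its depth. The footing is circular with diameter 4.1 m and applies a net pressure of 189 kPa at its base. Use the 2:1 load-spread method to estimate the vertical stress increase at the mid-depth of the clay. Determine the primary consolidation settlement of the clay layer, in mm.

S_c ≈ 127 mm

Mid-depth of clay below the ground surface: z = 1.1 + 3.4/2 = 2.8 m.
Total vertical stress at mid-clay: σ_v = 18.3×1.1 + 17.6×1.7 = 50.05 kPa.
Pore pressure: u = 9.81×(2.8 − 0.015) = 27.321 kPa.
Initial effective stress: σ'_0 = σ_v − u = 50.05 − 27.321 = 22.729 kPa.
Stress increase at mid-clay by the 2:1 spreading method:
Δσ ≈ qD²/(D+z)² = 189×4.1²/(4.1+2.8)² = 66.732 kPa
Final effective stress: σ'_f = 22.729 + 66.732 = 89.461 kPa.
σ'_f = 89.461 > σ'_p = 62.1 kPa, so the stress path crosses the preconsolidation pressure — recompression up to σ'_p, then virgin compression beyond:
S_c = H/(1+e₀)·[C_r·log₁₀(σ'_p/σ'_0) + C_c·log₁₀(σ'_f/σ'_p)]
    = 3.4/2.23 × [0.053×log₁₀(62.1/22.729) + 0.38×log₁₀(89.461/62.1)]
    = 1.5247 × [0.023135 + 0.060246] = 0.1271 m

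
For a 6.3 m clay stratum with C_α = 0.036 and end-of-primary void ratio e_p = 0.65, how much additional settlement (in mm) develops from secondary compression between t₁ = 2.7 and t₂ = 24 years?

Secondary compression: S_s = C_α·H/(1+e_p)·log₁₀(t₂/t₁)
S_s = 0.036×6.3/(1+0.65)×log₁₀(24/2.7)
    = 0.1375 × 0.9488 = 0.1304 m

S_s ≈ 130 mm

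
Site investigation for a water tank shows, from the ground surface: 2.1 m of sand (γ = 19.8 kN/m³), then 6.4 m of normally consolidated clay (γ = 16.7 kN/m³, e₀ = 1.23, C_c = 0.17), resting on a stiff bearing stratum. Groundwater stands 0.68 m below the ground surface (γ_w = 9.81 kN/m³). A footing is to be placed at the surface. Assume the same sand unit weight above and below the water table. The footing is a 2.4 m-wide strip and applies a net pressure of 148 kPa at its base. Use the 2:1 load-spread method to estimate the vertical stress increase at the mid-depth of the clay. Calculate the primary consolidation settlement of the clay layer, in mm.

Mid-depth of clay below the ground surface: z = 2.1 + 6.4/2 = 5.3 m.
Total vertical stress at mid-clay: σ_v = 19.8×2.1 + 16.7×3.2 = 95.02 kPa.
Pore pressure: u = 9.81×(5.3 − 0.68) = 45.322 kPa.
Initial effective stress: σ'_0 = σ_v − u = 95.02 − 45.322 = 49.698 kPa.
Stress increase at mid-clay by the 2:1 spreading method:
Δσ = qB/(B+z) = 148×2.4/(2.4+5.3) = 46.13 kPa
Final effective stress: σ'_f = σ'_0 + Δσ = 49.698 + 46.13 = 95.828 kPa.
Normally consolidated clay, so the full stress increment lies on the virgin compression line:
S_c = C_c·H/(1+e₀)·log₁₀(σ'_f/σ'_0) = 0.17×6.4/(1+1.23)×log₁₀(95.828/49.698)
    = 0.48789 × 0.28515 = 0.1391 m

S_c ≈ 139 mm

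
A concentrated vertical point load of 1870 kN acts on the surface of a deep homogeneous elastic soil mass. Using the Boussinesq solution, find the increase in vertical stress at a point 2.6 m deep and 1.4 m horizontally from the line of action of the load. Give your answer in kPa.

Boussinesq vertical stress below a point load on an elastic half-space:
Δσ_z = 3P/(2πz²) · [1 + (r/z)²]^(−5/2)
r/z = 1.4/2.6 = 0.53846; [1+(r/z)²]^(−5/2) = 0.52915.
Δσ_z = 3×1870/(2π×2.6²) × 0.52915 = 132.08 × 0.52915 = 69.89 kPa

Δσ_z ≈ 69.9 kPa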